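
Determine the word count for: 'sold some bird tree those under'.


Counting words by splitting on spaces:
  Word 1: 'sold'
  Word 2: 'some'
  Word 3: 'bird'
  Word 4: 'tree'
  Word 5: 'those'
  Word 6: 'under'
Total words: 6

6


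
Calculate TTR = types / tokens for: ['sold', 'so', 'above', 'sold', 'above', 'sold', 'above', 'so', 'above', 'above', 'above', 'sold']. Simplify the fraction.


Tokens: 12
Unique types: ('above', 'so', 'sold') = 3
TTR = 3/12
Simplify: divide both by 3 -> 1/4
TTR = 1/4

1/4


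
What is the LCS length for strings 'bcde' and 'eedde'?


DP table for LCS of 'bcde' and 'eedde':
       e  e  d  d  e
    0  0  0  0  0  0
  b 0  0  0  0  0  0
  c 0  0  0  0  0  0
  d 0  0  0  1  1  1
  e 0  1  1  1  1  2
LCS: 'de'
LCS length = 2

2


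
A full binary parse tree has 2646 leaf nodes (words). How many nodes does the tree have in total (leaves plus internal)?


Leaf nodes (terminals): 2646
Internal nodes = n - 1 = 2646 - 1 = 2645
Total = leaves + internal = 2646 + 2645 = 5291

5291


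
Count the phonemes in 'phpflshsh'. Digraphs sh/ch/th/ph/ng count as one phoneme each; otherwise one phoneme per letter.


Parsing 'phpflshsh' greedily, digraphs first:
  'ph' -> digraph (1 consonant phoneme) (phonemes so far: 1)
  'p' -> consonant phoneme (phonemes so far: 2)
  'f' -> consonant phoneme (phonemes so far: 3)
  'l' -> consonant phoneme (phonemes so far: 4)
  'sh' -> digraph (1 consonant phoneme) (phonemes so far: 5)
  'sh' -> digraph (1 consonant phoneme) (phonemes so far: 6)
Total phonemes: 6

6


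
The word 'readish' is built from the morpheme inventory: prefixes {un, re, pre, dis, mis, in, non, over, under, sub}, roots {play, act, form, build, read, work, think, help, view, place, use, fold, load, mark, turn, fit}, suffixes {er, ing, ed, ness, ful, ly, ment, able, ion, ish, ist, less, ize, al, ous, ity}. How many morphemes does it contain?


Segmenting 'readish' against the inventory:
  'read' -> root (morpheme 1)
  'ish' -> suffix (morpheme 2)
Total morphemes: 2

2


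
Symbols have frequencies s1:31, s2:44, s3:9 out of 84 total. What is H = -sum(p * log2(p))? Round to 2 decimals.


Computing entropy H = -sum(p_i * log2(p_i)):
  s1: p = 31/84 = 0.3690, -p*log2(p) = 0.5307
  s2: p = 44/84 = 0.5238, -p*log2(p) = 0.4887
  s3: p = 9/84 = 0.1071, -p*log2(p) = 0.3453
H = sum of terms = 1.3647
Rounded to 2 decimals: 1.36

1.36


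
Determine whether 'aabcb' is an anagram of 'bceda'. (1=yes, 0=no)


Sort characters of 'aabcb': 'aabbc'
Sort characters of 'bceda': 'abcde'
Sorted forms differ -> they are NOT anagrams
Result: 0

0


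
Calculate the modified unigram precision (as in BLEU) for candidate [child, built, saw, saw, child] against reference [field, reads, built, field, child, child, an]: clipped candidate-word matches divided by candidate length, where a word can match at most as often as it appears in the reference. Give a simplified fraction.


Reference word counts: {'an': 1, 'built': 1, 'child': 2, 'field': 2, 'reads': 1}
Checking each candidate word (with clipping):
  'child' -> in reference (ref count 2, used 1/2) -> match (matches: 1)
  'built' -> in reference (ref count 1, used 1/1) -> match (matches: 2)
  'saw' -> not in reference -> no match (matches: 2)
  'saw' -> not in reference -> no match (matches: 2)
  'child' -> in reference (ref count 2, used 2/2) -> match (matches: 3)
Clipped matches: 3, Candidate length: 5
Precision = 3/5

3/5


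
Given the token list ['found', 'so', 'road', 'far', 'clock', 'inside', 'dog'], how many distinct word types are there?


Listing all tokens and tracking unique types:
  Token 1: 'found' -> NEW (unique so far: 1)
  Token 2: 'so' -> NEW (unique so far: 2)
  Token 3: 'road' -> NEW (unique so far: 3)
  Token 4: 'far' -> NEW (unique so far: 4)
  Token 5: 'clock' -> NEW (unique so far: 5)
  Token 6: 'inside' -> NEW (unique so far: 6)
  Token 7: 'dog' -> NEW (unique so far: 7)
Unique types: ('clock', 'dog', 'far', 'found', 'inside', 'road', 'so')
Vocabulary size: 7

7


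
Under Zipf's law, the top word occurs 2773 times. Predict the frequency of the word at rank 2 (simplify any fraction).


Zipf's law: freq(rank) = f1 / rank
f1 = 2773, rank = 2
freq = 2773 / 2
GCD(2773, 2) = 1
Simplified: 2773/2

2773/2


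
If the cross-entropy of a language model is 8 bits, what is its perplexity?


Perplexity formula: PP = 2^H
H = 8
PP = 2^8
Steps: 2^1 = 2, 2^2 = 4, 2^3 = 8, 2^4 = 16, 2^5 = 32, 2^6 = 64, 2^7 = 128, 2^8 = 256
PP = 256

256


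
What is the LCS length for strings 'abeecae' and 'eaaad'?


DP table for LCS of 'abeecae' and 'eaaad':
       e  a  a  a  d
    0  0  0  0  0  0
  a 0  0  1  1  1  1
  b 0  0  1  1  1  1
  e 0  1  1  1  1  1
  e 0  1  1  1  1  1
  c 0  1  1  1  1  1
  a 0  1  2  2  2  2
  e 0  1  2  2  2  2
LCS: 'aa'
LCS length = 2

2


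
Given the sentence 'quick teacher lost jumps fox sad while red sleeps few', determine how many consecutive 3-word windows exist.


Word trigrams from [10] words:
  Trigram 1: (quick teacher lost)
  Trigram 2: (teacher lost jumps)
  Trigram 3: (lost jumps fox)
  Trigram 4: (jumps fox sad)
  Trigram 5: (fox sad while)
  Trigram 6: (sad while red)
  Trigram 7: (while red sleeps)
  Trigram 8: (red sleeps few)
Total word trigrams: 10 - 2 = 8

8


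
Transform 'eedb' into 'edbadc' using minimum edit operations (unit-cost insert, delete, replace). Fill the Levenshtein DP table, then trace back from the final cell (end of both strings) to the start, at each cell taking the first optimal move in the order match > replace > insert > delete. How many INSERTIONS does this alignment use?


Edit distance = 4. Backtracking from cell (4, 6) with preference match > replace > insert > delete,
then listing the resulting alignment 'eedb' -> 'edbadc' left to right:
  Step 1: keep 'e'
  Step 2: insert 'd' [insertion #1]
  Step 3: insert 'b' [insertion #2]
  Step 4: replace e->a
  Step 5: keep 'd'
  Step 6: replace b->c
Total insertions: 2

2


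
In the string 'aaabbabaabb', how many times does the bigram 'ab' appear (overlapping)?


Scanning 'aaabbabaabb' for bigram 'ab':
  Position 0: 'aa' -> no
  Position 1: 'aa' -> no
  Position 2: 'ab' -> MATCH
  Position 3: 'bb' -> no
  Position 4: 'ba' -> no
  Position 5: 'ab' -> MATCH
  Position 6: 'ba' -> no
  Position 7: 'aa' -> no
  Position 8: 'ab' -> MATCH
  Position 9: 'bb' -> no
Total matches: 3

3


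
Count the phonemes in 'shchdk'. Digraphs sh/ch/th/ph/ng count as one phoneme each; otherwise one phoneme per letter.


Parsing 'shchdk' greedily, digraphs first:
  'sh' -> digraph (1 consonant phoneme) (phonemes so far: 1)
  'ch' -> digraph (1 consonant phoneme) (phonemes so far: 2)
  'd' -> consonant phoneme (phonemes so far: 3)
  'k' -> consonant phoneme (phonemes so far: 4)
Total phonemes: 4

4


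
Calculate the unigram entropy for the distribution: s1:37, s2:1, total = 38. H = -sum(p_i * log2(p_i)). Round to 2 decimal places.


Computing entropy H = -sum(p_i * log2(p_i)):
  s1: p = 37/38 = 0.9737, -p*log2(p) = 0.0375
  s2: p = 1/38 = 0.0263, -p*log2(p) = 0.1381
H = sum of terms = 0.1756
Rounded to 2 decimals: 0.18

0.18


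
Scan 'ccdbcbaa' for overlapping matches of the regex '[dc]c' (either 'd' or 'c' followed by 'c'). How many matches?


Pattern: [dc]c means either 'd' or 'c' followed by 'c'.
Scanning 'ccdbcbaa' position-by-position:
  Pos 0: window 'cc' -> MATCH
  Pos 1: window 'cd' -> no
  Pos 2: window 'db' -> no
  Pos 3: window 'bc' -> no
  Pos 4: window 'cb' -> no
  Pos 5: window 'ba' -> no
  Pos 6: window 'aa' -> no
  Pos 7: window 'a' -> no
Total matches: 1

1


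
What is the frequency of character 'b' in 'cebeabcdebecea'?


Scanning 'cebeabcdebecea' for 'b':
  Position 2: 'b' -> MATCH (count: 1)
  Position 5: 'b' -> MATCH (count: 2)
  Position 9: 'b' -> MATCH (count: 3)
Total occurrences of 'b': 3

3


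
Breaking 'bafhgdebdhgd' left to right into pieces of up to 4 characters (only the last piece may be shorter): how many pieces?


'bafhgdebdhgd' has 12 characters.
Chunking with max size 4:
  Chunk 1: 'bafh' (positions 0-3)
  Chunk 2: 'gdeb' (positions 4-7)
  Chunk 3: 'dhgd' (positions 8-11)
Total chunks: ceil(12 / 4) = 3

3


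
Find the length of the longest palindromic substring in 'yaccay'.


Scanning 'yaccay' for palindromic substrings.
Substring at positions 0-5: 'yaccay'.
Check: reverse('yaccay') = 'yaccay' -> palindrome confirmed.
No longer palindromic substring exists; longest length = 6

6


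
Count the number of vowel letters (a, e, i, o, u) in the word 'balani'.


Scanning each character of 'balani':
  Position 1: 'b' -> consonant (running count: 0)
  Position 2: 'a' -> vowel (running count: 1)
  Position 3: 'l' -> consonant (running count: 1)
  Position 4: 'a' -> vowel (running count: 2)
  Position 5: 'n' -> consonant (running count: 2)
  Position 6: 'i' -> vowel (running count: 3)
Total vowels: 3

3


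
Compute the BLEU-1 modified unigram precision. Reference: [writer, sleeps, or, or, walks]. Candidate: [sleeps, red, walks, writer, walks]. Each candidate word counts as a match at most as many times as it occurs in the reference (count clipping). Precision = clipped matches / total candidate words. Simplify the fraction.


Reference word counts: {'or': 2, 'sleeps': 1, 'walks': 1, 'writer': 1}
Checking each candidate word (with clipping):
  'sleeps' -> in reference (ref count 1, used 1/1) -> match (matches: 1)
  'red' -> not in reference -> no match (matches: 1)
  'walks' -> in reference (ref count 1, used 1/1) -> match (matches: 2)
  'writer' -> in reference (ref count 1, used 1/1) -> match (matches: 3)
  'walks' -> ref count 1 already used up (1/1) -> clipped, no match (matches: 3)
Clipped matches: 3, Candidate length: 5
Precision = 3/5

3/5


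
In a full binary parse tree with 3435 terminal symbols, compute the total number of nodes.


Leaf nodes (terminals): 3435
Internal nodes = n - 1 = 3435 - 1 = 3434
Total = leaves + internal = 3435 + 3434 = 6869

6869


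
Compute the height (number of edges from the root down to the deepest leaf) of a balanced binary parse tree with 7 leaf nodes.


In a balanced binary tree with n leaves the deepest leaf is ceil(log2(n)) edges below the root.
log2(7) = 2.8074
ceil(2.8074) = 3
height (edges) = 3

3


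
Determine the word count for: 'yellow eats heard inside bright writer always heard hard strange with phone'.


Counting words by splitting on spaces:
  Word 1: 'yellow'
  Word 2: 'eats'
  Word 3: 'heard'
  Word 4: 'inside'
  Word 5: 'bright'
  Word 6: 'writer'
  Word 7: 'always'
  Word 8: 'heard'
  Word 9: 'hard'
  Word 10: 'strange'
  Word 11: 'with'
  Word 12: 'phone'
Total words: 12

12


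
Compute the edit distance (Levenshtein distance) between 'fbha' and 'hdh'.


Building DP table for s1='fbha' (len 4) and s2='hdh' (len 3):
       h  d  h
    0  1  2  3
  f 1  1  2  3
  b 2  2  2  3
  h 3  2  3  2
  a 4  3  3  3
Edit distance = dp[4][3] = 3

3


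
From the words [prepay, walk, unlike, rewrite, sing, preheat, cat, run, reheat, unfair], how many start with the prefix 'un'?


Checking each word for prefix 'un':
  'prepay' -> no (count: 0)
  'walk' -> no (count: 0)
  'unlike' -> YES, starts with 'un' (count: 1)
  'rewrite' -> no (count: 1)
  'sing' -> no (count: 1)
  'preheat' -> no (count: 1)
  'cat' -> no (count: 1)
  'run' -> no (count: 1)
  'reheat' -> no (count: 1)
  'unfair' -> YES, starts with 'un' (count: 2)
Total with prefix 'un': 2

2


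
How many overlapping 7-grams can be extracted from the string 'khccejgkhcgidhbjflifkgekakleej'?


String 'khccejgkhcgidhbjflifkgekakleej' has length L = 30.
Number of overlapping n-grams = L - n + 1
Substituting: 30 - 7 + 1 = 24

24


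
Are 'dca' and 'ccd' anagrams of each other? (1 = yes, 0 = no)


Sort characters of 'dca': 'acd'
Sort characters of 'ccd': 'ccd'
Sorted forms differ -> they are NOT anagrams
Result: 0

0


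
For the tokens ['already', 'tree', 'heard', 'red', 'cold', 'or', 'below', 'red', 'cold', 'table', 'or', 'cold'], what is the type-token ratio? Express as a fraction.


Tokens: 12
Unique types: ('already', 'below', 'cold', 'heard', 'or', 'red', 'table', 'tree') = 8
TTR = 8/12
Simplify: divide both by 4 -> 2/3
TTR = 2/3

2/3


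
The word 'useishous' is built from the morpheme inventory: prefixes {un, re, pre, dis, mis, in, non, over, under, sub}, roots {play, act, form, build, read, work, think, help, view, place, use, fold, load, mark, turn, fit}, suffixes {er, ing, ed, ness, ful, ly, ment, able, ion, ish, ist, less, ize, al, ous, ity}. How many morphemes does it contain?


Segmenting 'useishous' against the inventory:
  'use' -> root (morpheme 1)
  'ish' -> suffix (morpheme 2)
  'ous' -> suffix (morpheme 3)
Total morphemes: 3

3


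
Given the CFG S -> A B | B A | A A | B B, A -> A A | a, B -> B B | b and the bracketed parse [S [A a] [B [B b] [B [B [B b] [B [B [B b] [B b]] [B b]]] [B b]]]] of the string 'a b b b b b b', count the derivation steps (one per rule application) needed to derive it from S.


Every bracketed nonterminal node [X ...] in the tree is produced by exactly one rule application.
Reading the tree off as a leftmost derivation:
  Step 1: S  =>  A B   (applied S -> A B)
  Step 2: A B  =>  a B   (applied A -> a)
  Step 3: a B  =>  a B B   (applied B -> B B)
  Step 4: a B B  =>  a b B   (applied B -> b)
  Step 5: a b B  =>  a b B B   (applied B -> B B)
  Step 6: a b B B  =>  a b B B B   (applied B -> B B)
  Step 7: a b B B B  =>  a b b B B   (applied B -> b)
  Step 8: a b b B B  =>  a b b B B B   (applied B -> B B)
  Step 9: a b b B B B  =>  a b b B B B B   (applied B -> B B)
  Step 10: a b b B B B B  =>  a b b b B B B   (applied B -> b)
  Step 11: a b b b B B B  =>  a b b b b B B   (applied B -> b)
  Step 12: a b b b b B B  =>  a b b b b b B   (applied B -> b)
  Step 13: a b b b b b B  =>  a b b b b b b   (applied B -> b)
Final yield: a b b b b b b
Total rewrite steps: 13

13


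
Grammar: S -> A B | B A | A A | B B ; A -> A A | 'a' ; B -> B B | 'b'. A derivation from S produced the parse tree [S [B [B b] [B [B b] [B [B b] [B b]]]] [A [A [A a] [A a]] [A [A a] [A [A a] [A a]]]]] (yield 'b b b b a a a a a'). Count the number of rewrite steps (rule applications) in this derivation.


Every bracketed nonterminal node [X ...] in the tree is produced by exactly one rule application.
Reading the tree off as a leftmost derivation:
  Step 1: S  =>  B A   (applied S -> B A)
  Step 2: B A  =>  B B A   (applied B -> B B)
  Step 3: B B A  =>  b B A   (applied B -> b)
  Step 4: b B A  =>  b B B A   (applied B -> B B)
  Step 5: b B B A  =>  b b B A   (applied B -> b)
  Step 6: b b B A  =>  b b B B A   (applied B -> B B)
  Step 7: b b B B A  =>  b b b B A   (applied B -> b)
  Step 8: b b b B A  =>  b b b b A   (applied B -> b)
  Step 9: b b b b A  =>  b b b b A A   (applied A -> A A)
  Step 10: b b b b A A  =>  b b b b A A A   (applied A -> A A)
  Step 11: b b b b A A A  =>  b b b b a A A   (applied A -> a)
  Step 12: b b b b a A A  =>  b b b b a a A   (applied A -> a)
  Step 13: b b b b a a A  =>  b b b b a a A A   (applied A -> A A)
  Step 14: b b b b a a A A  =>  b b b b a a a A   (applied A -> a)
  Step 15: b b b b a a a A  =>  b b b b a a a A A   (applied A -> A A)
  Step 16: b b b b a a a A A  =>  b b b b a a a a A   (applied A -> a)
  Step 17: b b b b a a a a A  =>  b b b b a a a a a   (applied A -> a)
Final yield: b b b b a a a a a
Total rewrite steps: 17

17


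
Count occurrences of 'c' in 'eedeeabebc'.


Scanning 'eedeeabebc' for 'c':
  Position 9: 'c' -> MATCH (count: 1)
Total occurrences of 'c': 1

1


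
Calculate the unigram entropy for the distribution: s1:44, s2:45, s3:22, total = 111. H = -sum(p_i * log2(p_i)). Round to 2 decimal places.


Computing entropy H = -sum(p_i * log2(p_i)):
  s1: p = 44/111 = 0.3964, -p*log2(p) = 0.5292
  s2: p = 45/111 = 0.4054, -p*log2(p) = 0.5281
  s3: p = 22/111 = 0.1982, -p*log2(p) = 0.4628
H = sum of terms = 1.5201
Rounded to 2 decimals: 1.52

1.52


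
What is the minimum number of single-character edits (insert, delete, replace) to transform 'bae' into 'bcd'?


Building DP table for s1='bae' (len 3) and s2='bcd' (len 3):
       b  c  d
    0  1  2  3
  b 1  0  1  2
  a 2  1  1  2
  e 3  2  2  2
Edit distance = dp[3][3] = 2

2


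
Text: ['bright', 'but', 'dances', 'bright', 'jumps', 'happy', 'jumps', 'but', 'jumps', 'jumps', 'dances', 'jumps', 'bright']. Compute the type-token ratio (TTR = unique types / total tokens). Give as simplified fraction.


Tokens: 13
Unique types: ('bright', 'but', 'dances', 'happy', 'jumps') = 5
TTR = 5/13
Already in lowest terms.

5/13


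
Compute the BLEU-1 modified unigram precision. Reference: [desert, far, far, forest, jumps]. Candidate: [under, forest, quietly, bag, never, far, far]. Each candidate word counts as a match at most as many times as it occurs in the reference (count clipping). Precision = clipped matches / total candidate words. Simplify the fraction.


Reference word counts: {'desert': 1, 'far': 2, 'forest': 1, 'jumps': 1}
Checking each candidate word (with clipping):
  'under' -> not in reference -> no match (matches: 0)
  'forest' -> in reference (ref count 1, used 1/1) -> match (matches: 1)
  'quietly' -> not in reference -> no match (matches: 1)
  'bag' -> not in reference -> no match (matches: 1)
  'never' -> not in reference -> no match (matches: 1)
  'far' -> in reference (ref count 2, used 1/2) -> match (matches: 2)
  'far' -> in reference (ref count 2, used 2/2) -> match (matches: 3)
Clipped matches: 3, Candidate length: 7
Precision = 3/7

3/7


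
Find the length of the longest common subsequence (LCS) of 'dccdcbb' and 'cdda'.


DP table for LCS of 'dccdcbb' and 'cdda':
       c  d  d  a
    0  0  0  0  0
  d 0  0  1  1  1
  c 0  1  1  1  1
  c 0  1  1  1  1
  d 0  1  2  2  2
  c 0  1  2  2  2
  b 0  1  2  2  2
  b 0  1  2  2  2
LCS: 'dd'
LCS length = 2

2


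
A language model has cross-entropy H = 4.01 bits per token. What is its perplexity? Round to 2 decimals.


Perplexity formula: PP = 2^H
H = 4.01
PP = 2^4.01
Decompose: 2^4.01 = 2^4 * 2^0.01
2^4 = 16, 2^0.01 ~ 1.0069556
PP ~ 16 * 1.0069556 = 16.1112896
Rounded to 2 decimals: 16.11

16.11


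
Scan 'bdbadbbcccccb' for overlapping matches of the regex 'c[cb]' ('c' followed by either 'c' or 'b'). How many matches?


Pattern: c[cb] means 'c' followed by either 'c' or 'b'.
Scanning 'bdbadbbcccccb' position-by-position:
  Pos 0: window 'bd' -> no
  Pos 1: window 'db' -> no
  Pos 2: window 'ba' -> no
  Pos 3: window 'ad' -> no
  Pos 4: window 'db' -> no
  Pos 5: window 'bb' -> no
  Pos 6: window 'bc' -> no
  Pos 7: window 'cc' -> MATCH
  Pos 8: window 'cc' -> MATCH
  Pos 9: window 'cc' -> MATCH
  Pos 10: window 'cc' -> MATCH
  Pos 11: window 'cb' -> MATCH
  Pos 12: window 'b' -> no
Total matches: 5

5


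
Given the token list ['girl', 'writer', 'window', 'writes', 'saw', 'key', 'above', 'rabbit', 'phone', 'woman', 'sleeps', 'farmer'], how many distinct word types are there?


Listing all tokens and tracking unique types:
  Token 1: 'girl' -> NEW (unique so far: 1)
  Token 2: 'writer' -> NEW (unique so far: 2)
  Token 3: 'window' -> NEW (unique so far: 3)
  Token 4: 'writes' -> NEW (unique so far: 4)
  Token 5: 'saw' -> NEW (unique so far: 5)
  Token 6: 'key' -> NEW (unique so far: 6)
  Token 7: 'above' -> NEW (unique so far: 7)
  Token 8: 'rabbit' -> NEW (unique so far: 8)
  Token 9: 'phone' -> NEW (unique so far: 9)
  Token 10: 'woman' -> NEW (unique so far: 10)
  Token 11: 'sleeps' -> NEW (unique so far: 11)
  Token 12: 'farmer' -> NEW (unique so far: 12)
Unique types: ('above', 'farmer', 'girl', 'key', 'phone', 'rabbit', 'saw', 'sleeps', 'window', 'woman', 'writer', 'writes')
Vocabulary size: 12

12


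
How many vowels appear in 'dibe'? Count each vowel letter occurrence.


Scanning each character of 'dibe':
  Position 1: 'd' -> consonant (running count: 0)
  Position 2: 'i' -> vowel (running count: 1)
  Position 3: 'b' -> consonant (running count: 1)
  Position 4: 'e' -> vowel (running count: 2)
Total vowels: 2

2


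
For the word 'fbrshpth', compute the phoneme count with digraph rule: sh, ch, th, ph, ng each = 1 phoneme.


Parsing 'fbrshpth' greedily, digraphs first:
  'f' -> consonant phoneme (phonemes so far: 1)
  'b' -> consonant phoneme (phonemes so far: 2)
  'r' -> consonant phoneme (phonemes so far: 3)
  'sh' -> digraph (1 consonant phoneme) (phonemes so far: 4)
  'p' -> consonant phoneme (phonemes so far: 5)
  'th' -> digraph (1 consonant phoneme) (phonemes so far: 6)
Total phonemes: 6

6


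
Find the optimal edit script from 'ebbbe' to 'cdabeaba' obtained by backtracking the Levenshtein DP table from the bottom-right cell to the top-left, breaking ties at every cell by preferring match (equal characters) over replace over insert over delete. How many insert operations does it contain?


Edit distance = 6. Backtracking from cell (5, 8) with preference match > replace > insert > delete,
then listing the resulting alignment 'ebbbe' -> 'cdabeaba' left to right:
  Step 1: insert 'c' [insertion #1]
  Step 2: insert 'd' [insertion #2]
  Step 3: replace e->a
  Step 4: keep 'b'
  Step 5: insert 'e' [insertion #3]
  Step 6: replace b->a
  Step 7: keep 'b'
  Step 8: replace e->a
Total insertions: 3

3


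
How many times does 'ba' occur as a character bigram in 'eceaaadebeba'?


Scanning 'eceaaadebeba' for bigram 'ba':
  Position 0: 'ec' -> no
  Position 1: 'ce' -> no
  Position 2: 'ea' -> no
  Position 3: 'aa' -> no
  Position 4: 'aa' -> no
  Position 5: 'ad' -> no
  Position 6: 'de' -> no
  Position 7: 'eb' -> no
  Position 8: 'be' -> no
  Position 9: 'eb' -> no
  Position 10: 'ba' -> MATCH
Total matches: 1

1


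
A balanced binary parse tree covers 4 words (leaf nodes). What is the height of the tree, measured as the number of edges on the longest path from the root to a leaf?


In a balanced binary tree with n leaves the deepest leaf is ceil(log2(n)) edges below the root.
log2(4) = 2.0000
ceil(2.0000) = 2
height (edges) = 2

2


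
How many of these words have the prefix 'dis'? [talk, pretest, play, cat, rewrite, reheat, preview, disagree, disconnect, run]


Checking each word for prefix 'dis':
  'talk' -> no (count: 0)
  'pretest' -> no (count: 0)
  'play' -> no (count: 0)
  'cat' -> no (count: 0)
  'rewrite' -> no (count: 0)
  'reheat' -> no (count: 0)
  'preview' -> no (count: 0)
  'disagree' -> YES, starts with 'dis' (count: 1)
  'disconnect' -> YES, starts with 'dis' (count: 2)
  'run' -> no (count: 2)
Total with prefix 'dis': 2

2


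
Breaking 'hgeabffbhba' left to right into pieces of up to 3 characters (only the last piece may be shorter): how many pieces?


'hgeabffbhba' has 11 characters.
Chunking with max size 3:
  Chunk 1: 'hge' (positions 0-2)
  Chunk 2: 'abf' (positions 3-5)
  Chunk 3: 'fbh' (positions 6-8)
  Chunk 4: 'ba' (positions 9-10)
Total chunks: ceil(11 / 3) = 4

4


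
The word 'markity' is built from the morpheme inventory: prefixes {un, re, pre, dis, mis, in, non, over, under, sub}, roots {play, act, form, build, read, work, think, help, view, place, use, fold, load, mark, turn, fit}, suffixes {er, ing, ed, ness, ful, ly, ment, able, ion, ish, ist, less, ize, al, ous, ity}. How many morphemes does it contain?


Segmenting 'markity' against the inventory:
  'mark' -> root (morpheme 1)
  'ity' -> suffix (morpheme 2)
Total morphemes: 2

2


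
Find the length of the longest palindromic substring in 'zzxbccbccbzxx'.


Scanning 'zzxbccbccbzxx' for palindromic substrings.
Substring at positions 3-9: 'bccbccb'.
Check: reverse('bccbccb') = 'bccbccb' -> palindrome confirmed.
Neighbouring characters ('x' / 'z') break symmetry, so it cannot extend further.
No longer palindromic substring exists; longest length = 7

7


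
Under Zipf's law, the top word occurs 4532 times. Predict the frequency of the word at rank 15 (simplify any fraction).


Zipf's law: freq(rank) = f1 / rank
f1 = 4532, rank = 15
freq = 4532 / 15
GCD(4532, 15) = 1
Simplified: 4532/15

4532/15


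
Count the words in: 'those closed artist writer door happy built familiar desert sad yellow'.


Counting words by splitting on spaces:
  Word 1: 'those'
  Word 2: 'closed'
  Word 3: 'artist'
  Word 4: 'writer'
  Word 5: 'door'
  Word 6: 'happy'
  Word 7: 'built'
  Word 8: 'familiar'
  Word 9: 'desert'
  Word 10: 'sad'
  Word 11: 'yellow'
Total words: 11

11


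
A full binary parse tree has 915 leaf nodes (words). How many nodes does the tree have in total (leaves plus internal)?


Leaf nodes (terminals): 915
Internal nodes = n - 1 = 915 - 1 = 914
Total = leaves + internal = 915 + 914 = 1829

1829


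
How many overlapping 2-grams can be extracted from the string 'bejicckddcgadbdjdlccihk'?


String 'bejicckddcgadbdjdlccihk' has length L = 23.
Number of overlapping n-grams = L - n + 1
Substituting: 23 - 2 + 1 = 22

22


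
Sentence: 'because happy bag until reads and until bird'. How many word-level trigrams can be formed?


Word trigrams from [8] words:
  Trigram 1: (because happy bag)
  Trigram 2: (happy bag until)
  Trigram 3: (bag until reads)
  Trigram 4: (until reads and)
  Trigram 5: (reads and until)
  Trigram 6: (and until bird)
Total word trigrams: 8 - 2 = 6

6


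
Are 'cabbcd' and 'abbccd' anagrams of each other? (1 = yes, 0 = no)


Sort characters of 'cabbcd': 'abbccd'
Sort characters of 'abbccd': 'abbccd'
Sorted forms match -> they ARE anagrams
Result: 1

1


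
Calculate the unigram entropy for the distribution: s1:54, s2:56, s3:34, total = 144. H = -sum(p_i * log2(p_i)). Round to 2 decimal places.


Computing entropy H = -sum(p_i * log2(p_i)):
  s1: p = 54/144 = 0.3750, -p*log2(p) = 0.5306
  s2: p = 56/144 = 0.3889, -p*log2(p) = 0.5299
  s3: p = 34/144 = 0.2361, -p*log2(p) = 0.4917
H = sum of terms = 1.5522
Rounded to 2 decimals: 1.55

1.55


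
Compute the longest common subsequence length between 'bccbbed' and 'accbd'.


DP table for LCS of 'bccbbed' and 'accbd':
       a  c  c  b  d
    0  0  0  0  0  0
  b 0  0  0  0  1  1
  c 0  0  1  1  1  1
  c 0  0  1  2  2  2
  b 0  0  1  2  3  3
  b 0  0  1  2  3  3
  e 0  0  1  2  3  3
  d 0  0  1  2  3  4
LCS: 'ccbd'
LCS length = 4

4


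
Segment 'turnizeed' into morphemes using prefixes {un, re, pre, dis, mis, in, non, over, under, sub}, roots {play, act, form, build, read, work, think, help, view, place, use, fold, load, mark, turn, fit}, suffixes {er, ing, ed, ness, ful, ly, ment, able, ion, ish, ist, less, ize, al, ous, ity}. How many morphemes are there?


Segmenting 'turnizeed' against the inventory:
  'turn' -> root (morpheme 1)
  'ize' -> suffix (morpheme 2)
  'ed' -> suffix (morpheme 3)
Total morphemes: 3

3


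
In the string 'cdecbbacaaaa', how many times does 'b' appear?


Scanning 'cdecbbacaaaa' for 'b':
  Position 4: 'b' -> MATCH (count: 1)
  Position 5: 'b' -> MATCH (count: 2)
Total occurrences of 'b': 2

2


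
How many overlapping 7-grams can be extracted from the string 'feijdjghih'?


String 'feijdjghih' has length L = 10.
Number of overlapping n-grams = L - n + 1
Substituting: 10 - 7 + 1 = 4

4


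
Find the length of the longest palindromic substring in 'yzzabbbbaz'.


Scanning 'yzzabbbbaz' for palindromic substrings.
Substring at positions 2-9: 'zabbbbaz'.
Check: reverse('zabbbbaz') = 'zabbbbaz' -> palindrome confirmed.
Neighbouring characters ('z' / '-') break symmetry, so it cannot extend further.
No longer palindromic substring exists; longest length = 8

8


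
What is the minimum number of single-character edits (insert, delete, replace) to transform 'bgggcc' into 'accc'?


Building DP table for s1='bgggcc' (len 6) and s2='accc' (len 4):
       a  c  c  c
    0  1  2  3  4
  b 1  1  2  3  4
  g 2  2  2  3  4
  g 3  3  3  3  4
  g 4  4  4  4  4
  c 5  5  4  4  4
  c 6  6  5  4  4
Edit distance = dp[6][4] = 4

4


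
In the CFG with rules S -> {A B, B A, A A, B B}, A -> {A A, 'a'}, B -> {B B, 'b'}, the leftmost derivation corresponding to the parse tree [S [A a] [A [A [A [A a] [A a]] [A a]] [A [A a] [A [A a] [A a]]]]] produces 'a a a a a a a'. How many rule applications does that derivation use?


Every bracketed nonterminal node [X ...] in the tree is produced by exactly one rule application.
Reading the tree off as a leftmost derivation:
  Step 1: S  =>  A A   (applied S -> A A)
  Step 2: A A  =>  a A   (applied A -> a)
  Step 3: a A  =>  a A A   (applied A -> A A)
  Step 4: a A A  =>  a A A A   (applied A -> A A)
  Step 5: a A A A  =>  a A A A A   (applied A -> A A)
  Step 6: a A A A A  =>  a a A A A   (applied A -> a)
  Step 7: a a A A A  =>  a a a A A   (applied A -> a)
  Step 8: a a a A A  =>  a a a a A   (applied A -> a)
  Step 9: a a a a A  =>  a a a a A A   (applied A -> A A)
  Step 10: a a a a A A  =>  a a a a a A   (applied A -> a)
  Step 11: a a a a a A  =>  a a a a a A A   (applied A -> A A)
  Step 12: a a a a a A A  =>  a a a a a a A   (applied A -> a)
  Step 13: a a a a a a A  =>  a a a a a a a   (applied A -> a)
Final yield: a a a a a a a
Total rewrite steps: 13

13


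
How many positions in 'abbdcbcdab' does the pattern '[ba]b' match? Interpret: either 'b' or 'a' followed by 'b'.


Pattern: [ba]b means either 'b' or 'a' followed by 'b'.
Scanning 'abbdcbcdab' position-by-position:
  Pos 0: window 'ab' -> MATCH
  Pos 1: window 'bb' -> MATCH
  Pos 2: window 'bd' -> no
  Pos 3: window 'dc' -> no
  Pos 4: window 'cb' -> no
  Pos 5: window 'bc' -> no
  Pos 6: window 'cd' -> no
  Pos 7: window 'da' -> no
  Pos 8: window 'ab' -> MATCH
  Pos 9: window 'b' -> no
Total matches: 3

3


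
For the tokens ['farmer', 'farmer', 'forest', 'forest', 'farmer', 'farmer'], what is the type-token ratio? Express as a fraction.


Tokens: 6
Unique types: ('farmer', 'forest') = 2
TTR = 2/6
Simplify: divide both by 2 -> 1/3
TTR = 1/3

1/3


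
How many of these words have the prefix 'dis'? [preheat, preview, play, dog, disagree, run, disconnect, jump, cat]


Checking each word for prefix 'dis':
  'preheat' -> no (count: 0)
  'preview' -> no (count: 0)
  'play' -> no (count: 0)
  'dog' -> no (count: 0)
  'disagree' -> YES, starts with 'dis' (count: 1)
  'run' -> no (count: 1)
  'disconnect' -> YES, starts with 'dis' (count: 2)
  'jump' -> no (count: 2)
  'cat' -> no (count: 2)
Total with prefix 'dis': 2

2


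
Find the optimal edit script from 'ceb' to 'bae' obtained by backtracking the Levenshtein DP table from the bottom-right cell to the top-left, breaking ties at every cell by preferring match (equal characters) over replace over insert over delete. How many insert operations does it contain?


Edit distance = 3. Backtracking from cell (3, 3) with preference match > replace > insert > delete,
then listing the resulting alignment 'ceb' -> 'bae' left to right:
  Step 1: replace c->b
  Step 2: replace e->a
  Step 3: replace b->e
Total insertions: 0

0


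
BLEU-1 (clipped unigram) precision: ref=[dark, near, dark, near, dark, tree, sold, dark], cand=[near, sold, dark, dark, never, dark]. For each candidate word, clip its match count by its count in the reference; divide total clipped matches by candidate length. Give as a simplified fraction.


Reference word counts: {'dark': 4, 'near': 2, 'sold': 1, 'tree': 1}
Checking each candidate word (with clipping):
  'near' -> in reference (ref count 2, used 1/2) -> match (matches: 1)
  'sold' -> in reference (ref count 1, used 1/1) -> match (matches: 2)
  'dark' -> in reference (ref count 4, used 1/4) -> match (matches: 3)
  'dark' -> in reference (ref count 4, used 2/4) -> match (matches: 4)
  'never' -> not in reference -> no match (matches: 4)
  'dark' -> in reference (ref count 4, used 3/4) -> match (matches: 5)
Clipped matches: 5, Candidate length: 6
Precision = 5/6

5/6


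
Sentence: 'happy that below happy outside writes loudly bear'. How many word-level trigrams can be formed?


Word trigrams from [8] words:
  Trigram 1: (happy that below)
  Trigram 2: (that below happy)
  Trigram 3: (below happy outside)
  Trigram 4: (happy outside writes)
  Trigram 5: (outside writes loudly)
  Trigram 6: (writes loudly bear)
Total word trigrams: 8 - 2 = 6

6


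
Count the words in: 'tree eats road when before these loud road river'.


Counting words by splitting on spaces:
  Word 1: 'tree'
  Word 2: 'eats'
  Word 3: 'road'
  Word 4: 'when'
  Word 5: 'before'
  Word 6: 'these'
  Word 7: 'loud'
  Word 8: 'road'
  Word 9: 'river'
Total words: 9

9


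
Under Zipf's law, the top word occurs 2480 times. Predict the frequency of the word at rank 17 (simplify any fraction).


Zipf's law: freq(rank) = f1 / rank
f1 = 2480, rank = 17
freq = 2480 / 17
GCD(2480, 17) = 1
Simplified: 2480/17

2480/17


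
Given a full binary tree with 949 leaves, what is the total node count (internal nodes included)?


Leaf nodes (terminals): 949
Internal nodes = n - 1 = 949 - 1 = 948
Total = leaves + internal = 949 + 948 = 1897

1897


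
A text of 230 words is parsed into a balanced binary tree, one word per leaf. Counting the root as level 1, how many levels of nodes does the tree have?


In a balanced binary tree with n leaves the deepest leaf is ceil(log2(n)) edges below the root,
so counting node levels inclusive of root and leaves gives ceil(log2(n)) + 1 levels.
log2(230) = 7.8455
ceil(7.8455) = 8
levels = 8 + 1 = 9

9


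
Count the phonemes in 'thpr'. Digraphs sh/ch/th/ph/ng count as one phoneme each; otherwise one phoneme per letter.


Parsing 'thpr' greedily, digraphs first:
  'th' -> digraph (1 consonant phoneme) (phonemes so far: 1)
  'p' -> consonant phoneme (phonemes so far: 2)
  'r' -> consonant phoneme (phonemes so far: 3)
Total phonemes: 3

3


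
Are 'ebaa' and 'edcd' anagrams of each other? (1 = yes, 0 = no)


Sort characters of 'ebaa': 'aabe'
Sort characters of 'edcd': 'cdde'
Sorted forms differ -> they are NOT anagrams
Result: 0

0


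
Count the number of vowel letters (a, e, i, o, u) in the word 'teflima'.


Scanning each character of 'teflima':
  Position 1: 't' -> consonant (running count: 0)
  Position 2: 'e' -> vowel (running count: 1)
  Position 3: 'f' -> consonant (running count: 1)
  Position 4: 'l' -> consonant (running count: 1)
  Position 5: 'i' -> vowel (running count: 2)
  Position 6: 'm' -> consonant (running count: 2)
  Position 7: 'a' -> vowel (running count: 3)
Total vowels: 3

3


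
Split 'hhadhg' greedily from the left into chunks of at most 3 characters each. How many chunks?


'hhadhg' has 6 characters.
Chunking with max size 3:
  Chunk 1: 'hha' (positions 0-2)
  Chunk 2: 'dhg' (positions 3-5)
Total chunks: ceil(6 / 3) = 2

2


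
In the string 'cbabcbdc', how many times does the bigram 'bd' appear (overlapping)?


Scanning 'cbabcbdc' for bigram 'bd':
  Position 0: 'cb' -> no
  Position 1: 'ba' -> no
  Position 2: 'ab' -> no
  Position 3: 'bc' -> no
  Position 4: 'cb' -> no
  Position 5: 'bd' -> MATCH
  Position 6: 'dc' -> no
Total matches: 1

1


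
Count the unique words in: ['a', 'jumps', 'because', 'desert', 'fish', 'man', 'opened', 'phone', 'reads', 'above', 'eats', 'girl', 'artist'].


Listing all tokens and tracking unique types:
  Token 1: 'a' -> NEW (unique so far: 1)
  Token 2: 'jumps' -> NEW (unique so far: 2)
  Token 3: 'because' -> NEW (unique so far: 3)
  Token 4: 'desert' -> NEW (unique so far: 4)
  Token 5: 'fish' -> NEW (unique so far: 5)
  Token 6: 'man' -> NEW (unique so far: 6)
  Token 7: 'opened' -> NEW (unique so far: 7)
  Token 8: 'phone' -> NEW (unique so far: 8)
  Token 9: 'reads' -> NEW (unique so far: 9)
  Token 10: 'above' -> NEW (unique so far: 10)
  Token 11: 'eats' -> NEW (unique so far: 11)
  Token 12: 'girl' -> NEW (unique so far: 12)
  Token 13: 'artist' -> NEW (unique so far: 13)
Unique types: ('a', 'above', 'artist', 'because', 'desert', 'eats', 'fish', 'girl', 'jumps', 'man', 'opened', 'phone', 'reads')
Vocabulary size: 13

13


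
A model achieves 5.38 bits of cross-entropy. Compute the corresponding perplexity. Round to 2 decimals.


Perplexity formula: PP = 2^H
H = 5.38
PP = 2^5.38
Decompose: 2^5.38 = 2^5 * 2^0.38
2^5 = 32, 2^0.38 ~ 1.3013419
PP ~ 32 * 1.3013419 = 41.6429408
Rounded to 2 decimals: 41.64

41.64


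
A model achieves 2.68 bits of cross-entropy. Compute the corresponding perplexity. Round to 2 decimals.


Perplexity formula: PP = 2^H
H = 2.68
PP = 2^2.68
Decompose: 2^2.68 = 2^2 * 2^0.68
2^2 = 4, 2^0.68 ~ 1.6021398
PP ~ 4 * 1.6021398 = 6.4085592
Rounded to 2 decimals: 6.41

6.41


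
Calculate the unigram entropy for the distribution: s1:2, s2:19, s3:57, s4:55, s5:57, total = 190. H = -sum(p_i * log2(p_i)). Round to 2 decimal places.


Computing entropy H = -sum(p_i * log2(p_i)):
  s1: p = 2/190 = 0.0105, -p*log2(p) = 0.0692
  s2: p = 19/190 = 0.1000, -p*log2(p) = 0.3322
  s3: p = 57/190 = 0.3000, -p*log2(p) = 0.5211
  s4: p = 55/190 = 0.2895, -p*log2(p) = 0.5177
  s5: p = 57/190 = 0.3000, -p*log2(p) = 0.5211
H = sum of terms = 1.9613
Rounded to 2 decimals: 1.96

1.96


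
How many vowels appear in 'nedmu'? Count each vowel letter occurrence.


Scanning each character of 'nedmu':
  Position 1: 'n' -> consonant (running count: 0)
  Position 2: 'e' -> vowel (running count: 1)
  Position 3: 'd' -> consonant (running count: 1)
  Position 4: 'm' -> consonant (running count: 1)
  Position 5: 'u' -> vowel (running count: 2)
Total vowels: 2

2


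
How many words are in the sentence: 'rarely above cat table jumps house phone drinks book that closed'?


Counting words by splitting on spaces:
  Word 1: 'rarely'
  Word 2: 'above'
  Word 3: 'cat'
  Word 4: 'table'
  Word 5: 'jumps'
  Word 6: 'house'
  Word 7: 'phone'
  Word 8: 'drinks'
  Word 9: 'book'
  Word 10: 'that'
  Word 11: 'closed'
Total words: 11

11


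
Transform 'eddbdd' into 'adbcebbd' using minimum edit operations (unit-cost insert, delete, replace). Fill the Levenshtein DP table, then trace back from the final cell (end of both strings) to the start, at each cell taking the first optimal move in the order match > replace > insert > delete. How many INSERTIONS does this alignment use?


Edit distance = 5. Backtracking from cell (6, 8) with preference match > replace > insert > delete,
then listing the resulting alignment 'eddbdd' -> 'adbcebbd' left to right:
  Step 1: replace e->a
  Step 2: keep 'd'
  Step 3: insert 'b' [insertion #1]
  Step 4: insert 'c' [insertion #2]
  Step 5: replace d->e
  Step 6: keep 'b'
  Step 7: replace d->b
  Step 8: keep 'd'
Total insertions: 2

2


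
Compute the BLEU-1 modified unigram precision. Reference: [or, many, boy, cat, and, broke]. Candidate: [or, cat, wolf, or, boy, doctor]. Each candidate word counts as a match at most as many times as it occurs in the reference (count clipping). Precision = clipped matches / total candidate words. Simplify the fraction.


Reference word counts: {'and': 1, 'boy': 1, 'broke': 1, 'cat': 1, 'many': 1, 'or': 1}
Checking each candidate word (with clipping):
  'or' -> in reference (ref count 1, used 1/1) -> match (matches: 1)
  'cat' -> in reference (ref count 1, used 1/1) -> match (matches: 2)
  'wolf' -> not in reference -> no match (matches: 2)
  'or' -> ref count 1 already used up (1/1) -> clipped, no match (matches: 2)
  'boy' -> in reference (ref count 1, used 1/1) -> match (matches: 3)
  'doctor' -> not in reference -> no match (matches: 3)
Clipped matches: 3, Candidate length: 6
Precision = 3/6 = 1/2

1/2


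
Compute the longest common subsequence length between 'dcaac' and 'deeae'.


DP table for LCS of 'dcaac' and 'deeae':
       d  e  e  a  e
    0  0  0  0  0  0
  d 0  1  1  1  1  1
  c 0  1  1  1  1  1
  a 0  1  1  1  2  2
  a 0  1  1  1  2  2
  c 0  1  1  1  2  2
LCS: 'da'
LCS length = 2

2


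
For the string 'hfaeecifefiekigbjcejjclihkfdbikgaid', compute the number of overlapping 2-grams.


String 'hfaeecifefiekigbjcejjclihkfdbikgaid' has length L = 35.
Number of overlapping n-grams = L - n + 1
Substituting: 35 - 2 + 1 = 34

34


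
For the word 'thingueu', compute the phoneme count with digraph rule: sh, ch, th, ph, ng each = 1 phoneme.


Parsing 'thingueu' greedily, digraphs first:
  'th' -> digraph (1 consonant phoneme) (phonemes so far: 1)
  'i' -> vowel phoneme (phonemes so far: 2)
  'ng' -> digraph (1 consonant phoneme) (phonemes so far: 3)
  'u' -> vowel phoneme (phonemes so far: 4)
  'e' -> vowel phoneme (phonemes so far: 5)
  'u' -> vowel phoneme (phonemes so far: 6)
Total phonemes: 6

6
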